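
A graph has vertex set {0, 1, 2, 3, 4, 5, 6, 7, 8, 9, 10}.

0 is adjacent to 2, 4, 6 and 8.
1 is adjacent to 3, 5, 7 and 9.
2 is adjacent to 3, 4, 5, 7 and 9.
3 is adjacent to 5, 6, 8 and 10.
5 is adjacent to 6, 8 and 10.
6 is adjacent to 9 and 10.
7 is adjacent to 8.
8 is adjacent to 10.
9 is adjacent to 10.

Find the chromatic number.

4

3, 5, 6, 10 are pairwise adjacent (a clique of size 4), so at least 4 colors are needed.
4 colors suffice: color red → {0, 5, 7, 9}; color blue → {3, 4}; color green → {1, 2, 6, 8}; color yellow → {10}. Each edge has distinct colors on its endpoints.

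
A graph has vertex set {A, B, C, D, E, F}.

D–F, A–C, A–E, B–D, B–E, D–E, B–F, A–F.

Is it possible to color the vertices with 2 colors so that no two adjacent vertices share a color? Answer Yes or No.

B, D, F form a triangle, so at least 3 colors are needed.
So 2 colors are not enough.

No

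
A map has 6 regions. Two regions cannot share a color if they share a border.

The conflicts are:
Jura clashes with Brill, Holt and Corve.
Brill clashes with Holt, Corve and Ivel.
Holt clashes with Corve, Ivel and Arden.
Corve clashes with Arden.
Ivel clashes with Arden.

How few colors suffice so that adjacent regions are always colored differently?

Jura, Brill, Holt, Corve are mutually in conflict, so at least 4 colors are needed.
4 colors suffice: color 1 → {Holt}; color 2 → {Brill, Arden}; color 3 → {Corve, Ivel}; color 4 → {Jura}. Every pair that conflicts lands in different colors.

4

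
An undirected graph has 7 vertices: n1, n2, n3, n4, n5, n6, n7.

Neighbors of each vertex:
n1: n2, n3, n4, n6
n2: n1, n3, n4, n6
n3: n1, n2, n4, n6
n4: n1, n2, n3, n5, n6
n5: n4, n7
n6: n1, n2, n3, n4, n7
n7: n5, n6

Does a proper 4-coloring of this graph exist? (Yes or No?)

No

n1, n2, n3, n4, n6 are mutually adjacent (a clique of size 5), so at least 5 colors are needed.
So 4 colors are not enough.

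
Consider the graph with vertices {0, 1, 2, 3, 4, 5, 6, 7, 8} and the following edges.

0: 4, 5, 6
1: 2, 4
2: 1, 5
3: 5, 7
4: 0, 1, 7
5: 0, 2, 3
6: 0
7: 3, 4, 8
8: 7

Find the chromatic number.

The cycle 1-2-5-0-4-1 has odd length 5, so it cannot be 2-colored; at least 3 colors are needed.
3 colors suffice: color a → {4, 5, 6, 8}; color b → {0, 1, 7}; color c → {2, 3}. No two adjacent vertices share a color.

3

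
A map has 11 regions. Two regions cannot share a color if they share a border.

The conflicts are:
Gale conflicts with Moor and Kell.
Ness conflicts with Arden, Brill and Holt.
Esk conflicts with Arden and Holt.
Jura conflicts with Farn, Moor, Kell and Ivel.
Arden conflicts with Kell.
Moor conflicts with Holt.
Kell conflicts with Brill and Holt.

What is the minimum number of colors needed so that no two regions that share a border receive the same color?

2

Gale and Moor conflict, so at least 2 colors are needed.
2 colors suffice: color 1 → {Ness, Esk, Farn, Moor, Kell, Ivel}; color 2 → {Gale, Jura, Arden, Brill, Holt}. Each listed conflict is separated.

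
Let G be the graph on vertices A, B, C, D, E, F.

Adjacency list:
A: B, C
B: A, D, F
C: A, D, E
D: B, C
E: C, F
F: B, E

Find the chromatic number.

3

The cycle E-C-D-B-F-E has odd length 5, so it cannot be 2-colored; at least 3 colors are needed.
A valid assignment using 3 colors: A=2, B=1, C=1, D=2, E=2, F=3. Each edge has distinct colors on its endpoints.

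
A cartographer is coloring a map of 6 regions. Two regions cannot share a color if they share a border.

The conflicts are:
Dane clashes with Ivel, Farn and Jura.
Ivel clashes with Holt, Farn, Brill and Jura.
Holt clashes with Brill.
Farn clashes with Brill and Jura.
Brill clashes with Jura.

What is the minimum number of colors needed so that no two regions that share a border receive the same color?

4

Ivel, Farn, Brill, Jura pairwise conflict, so at least 4 colors are needed.
4 colors suffice: Dane=3, Ivel=1, Holt=2, Farn=2, Brill=3, Jura=4. No two conflicting regions share a color.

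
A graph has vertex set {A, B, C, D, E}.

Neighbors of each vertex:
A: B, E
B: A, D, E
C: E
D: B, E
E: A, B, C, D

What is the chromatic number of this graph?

B, D, E are pairwise adjacent, so at least 3 colors are needed.
3 colors suffice: color red → {E}; color blue → {B, C}; color green → {A, D}. Each edge has distinct colors on its endpoints.

3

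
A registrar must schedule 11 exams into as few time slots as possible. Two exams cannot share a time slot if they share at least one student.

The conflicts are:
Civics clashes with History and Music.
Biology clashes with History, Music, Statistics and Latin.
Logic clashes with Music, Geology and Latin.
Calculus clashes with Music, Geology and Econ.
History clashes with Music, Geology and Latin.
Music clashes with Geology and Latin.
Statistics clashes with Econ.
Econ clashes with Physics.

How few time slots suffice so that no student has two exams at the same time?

4

Biology, History, Music, Latin are mutually in conflict, so at least 4 time slots are needed.
4 time slots suffice: time slot 1 → {Music, Econ}; time slot 2 → {Logic, Calculus, History, Statistics, Physics}; time slot 3 → {Civics, Biology, Geology}; time slot 4 → {Latin}. Each listed conflict is separated.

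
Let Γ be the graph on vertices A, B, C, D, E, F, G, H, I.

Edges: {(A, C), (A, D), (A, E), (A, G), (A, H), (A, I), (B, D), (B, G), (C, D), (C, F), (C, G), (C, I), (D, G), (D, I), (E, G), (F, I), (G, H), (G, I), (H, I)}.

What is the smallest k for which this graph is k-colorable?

5

A, C, D, G, I are pairwise adjacent (a clique of size 5), so at least 5 colors are needed.
One proper 5-coloring: A=green, B=blue, C=yellow, D=purple, E=blue, F=red, G=red, H=yellow, I=blue. No two adjacent vertices share a color.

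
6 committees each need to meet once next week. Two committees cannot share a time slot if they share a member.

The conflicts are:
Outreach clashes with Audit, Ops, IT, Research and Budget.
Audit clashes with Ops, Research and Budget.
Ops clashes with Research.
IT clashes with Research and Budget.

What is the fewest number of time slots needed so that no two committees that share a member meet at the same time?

4

Outreach, Audit, Ops, Research are mutually in conflict, so at least 4 time slots are needed.
A valid assignment using 4 time slots: Outreach=1, Audit=3, Ops=4, IT=3, Research=2, Budget=2. Each listed conflict is separated.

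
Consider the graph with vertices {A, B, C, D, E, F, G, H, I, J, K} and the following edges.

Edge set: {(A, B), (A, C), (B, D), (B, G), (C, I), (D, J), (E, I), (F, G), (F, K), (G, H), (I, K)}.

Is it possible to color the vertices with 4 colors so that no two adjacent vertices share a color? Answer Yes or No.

The chromatic number is 3. The cycle B-A-C-I-K-F-G-B has odd length 7, so it cannot be 2-colored; at least 3 colors are needed.
3 colors suffice: color 1 → {B, F, H, I, J}; color 2 → {C, D, E, G, K}; color 3 → {A}.
Since 4 ≥ 3, a proper 4-coloring certainly exists.

Yes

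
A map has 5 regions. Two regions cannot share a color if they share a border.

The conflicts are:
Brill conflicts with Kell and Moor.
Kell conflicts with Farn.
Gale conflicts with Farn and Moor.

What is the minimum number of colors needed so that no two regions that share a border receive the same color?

The cycle Gale-Moor-Brill-Kell-Farn-Gale has odd length 5, so it cannot be 2-colored; at least 3 colors are needed.
3 colors suffice: color 1 → {Brill, Farn}; color 2 → {Kell, Moor}; color 3 → {Gale}. Each listed conflict is separated.

3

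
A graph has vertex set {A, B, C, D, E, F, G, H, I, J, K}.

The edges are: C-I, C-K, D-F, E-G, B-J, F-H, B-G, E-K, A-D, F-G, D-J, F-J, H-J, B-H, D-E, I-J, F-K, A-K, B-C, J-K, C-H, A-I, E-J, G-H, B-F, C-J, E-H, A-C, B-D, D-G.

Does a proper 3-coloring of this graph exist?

B, F, G, H are pairwise adjacent (a clique of size 4), so at least 4 colors are needed.
So 3 colors are not enough.

No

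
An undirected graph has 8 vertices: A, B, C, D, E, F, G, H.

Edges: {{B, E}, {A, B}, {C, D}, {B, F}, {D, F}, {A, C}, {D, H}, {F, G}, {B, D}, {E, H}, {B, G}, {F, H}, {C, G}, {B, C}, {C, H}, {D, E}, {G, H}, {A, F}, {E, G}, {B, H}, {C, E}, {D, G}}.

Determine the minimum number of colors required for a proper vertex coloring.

6

B, C, D, E, G, H form a clique, so at least 6 colors are needed.
One proper 6-coloring: A=2, B=1, C=3, D=5, E=6, F=3, G=4, H=2. Every edge joins two different colors.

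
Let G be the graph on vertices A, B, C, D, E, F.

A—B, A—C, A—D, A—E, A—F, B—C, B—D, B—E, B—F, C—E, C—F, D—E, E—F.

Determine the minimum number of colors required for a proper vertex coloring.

A, B, C, E, F form a clique, so at least 5 colors are needed.
5 colors suffice: color red → {A}; color blue → {E}; color green → {B}; color yellow → {D, F}; color purple → {C}. No two adjacent vertices share a color.

5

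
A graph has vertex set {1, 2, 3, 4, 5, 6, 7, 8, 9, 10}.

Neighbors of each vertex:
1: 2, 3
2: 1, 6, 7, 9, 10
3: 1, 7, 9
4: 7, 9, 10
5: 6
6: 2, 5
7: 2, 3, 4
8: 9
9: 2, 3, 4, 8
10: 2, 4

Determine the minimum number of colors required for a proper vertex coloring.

2

4 and 7 are adjacent, so at least 2 colors are needed.
2 colors suffice: color red → {2, 3, 4, 5, 8}; color blue → {1, 6, 7, 9, 10}. No two adjacent vertices share a color.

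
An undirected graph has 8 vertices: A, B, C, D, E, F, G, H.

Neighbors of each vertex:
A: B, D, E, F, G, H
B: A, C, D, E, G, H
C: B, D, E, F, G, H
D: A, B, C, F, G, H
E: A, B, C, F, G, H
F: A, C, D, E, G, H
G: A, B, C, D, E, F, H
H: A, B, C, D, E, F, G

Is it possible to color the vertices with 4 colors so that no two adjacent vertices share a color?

No

B, C, D, G, H are mutually adjacent (a clique of size 5), so at least 5 colors are needed.
So 4 colors are not enough.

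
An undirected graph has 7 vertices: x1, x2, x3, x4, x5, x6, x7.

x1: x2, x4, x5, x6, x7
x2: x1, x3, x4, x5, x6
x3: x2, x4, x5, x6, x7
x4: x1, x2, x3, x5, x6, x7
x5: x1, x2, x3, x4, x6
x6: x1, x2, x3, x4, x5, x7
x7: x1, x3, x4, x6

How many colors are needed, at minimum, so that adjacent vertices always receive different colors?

x1, x2, x4, x5, x6 are pairwise adjacent (a clique of size 5), so at least 5 colors are needed.
A valid assignment using 5 colors: x1=3, x2=5, x3=3, x4=1, x5=4, x6=2, x7=4. Every edge joins two different colors.

5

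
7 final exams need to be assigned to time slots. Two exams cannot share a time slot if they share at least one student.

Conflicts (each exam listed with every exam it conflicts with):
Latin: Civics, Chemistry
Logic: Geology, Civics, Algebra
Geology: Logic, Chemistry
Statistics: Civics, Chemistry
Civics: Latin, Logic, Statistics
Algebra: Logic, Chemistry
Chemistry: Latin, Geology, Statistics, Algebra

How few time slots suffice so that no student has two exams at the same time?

3

The cycle Statistics-Chemistry-Algebra-Logic-Civics-Statistics has odd length 5, so it cannot be 2-colored; at least 3 time slots are needed.
3 time slots suffice: Latin=3, Logic=1, Geology=2, Statistics=3, Civics=2, Algebra=2, Chemistry=1. No two conflicting exams share a time slot.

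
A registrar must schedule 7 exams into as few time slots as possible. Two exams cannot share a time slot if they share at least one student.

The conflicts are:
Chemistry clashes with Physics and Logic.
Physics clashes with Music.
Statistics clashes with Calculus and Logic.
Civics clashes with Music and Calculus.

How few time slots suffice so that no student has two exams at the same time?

The cycle Physics-Chemistry-Logic-Statistics-Calculus-Civics-Music-Physics has odd length 7, so it cannot be 2-colored; at least 3 time slots are needed.
3 time slots suffice: time slot 1 → {Physics, Statistics, Civics}; time slot 2 → {Music, Calculus, Logic}; time slot 3 → {Chemistry}. Every pair that conflicts lands in different time slots.

3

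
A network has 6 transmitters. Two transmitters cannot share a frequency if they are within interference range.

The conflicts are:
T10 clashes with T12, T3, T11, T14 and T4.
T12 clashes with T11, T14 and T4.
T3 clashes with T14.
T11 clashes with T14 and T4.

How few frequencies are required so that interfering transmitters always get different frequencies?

4

T10, T12, T11, T4 pairwise conflict, so at least 4 frequencies are needed.
4 frequencies suffice: frequency 1 → {T10}; frequency 2 → {T12, T3}; frequency 3 → {T11}; frequency 4 → {T14, T4}. No two conflicting transmitters share a frequency.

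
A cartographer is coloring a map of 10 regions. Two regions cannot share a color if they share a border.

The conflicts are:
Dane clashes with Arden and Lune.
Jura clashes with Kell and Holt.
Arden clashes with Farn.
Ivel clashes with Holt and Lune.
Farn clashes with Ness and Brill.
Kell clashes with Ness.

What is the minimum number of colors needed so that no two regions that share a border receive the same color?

3

The cycle Ivel-Lune-Dane-Arden-Farn-Ness-Kell-Jura-Holt-Ivel has odd length 9, so it cannot be 2-colored; at least 3 colors are needed.
3 colors suffice: color 1 → {Dane, Ivel, Farn, Kell}; color 2 → {Jura, Arden, Ness, Brill, Lune}; color 3 → {Holt}. Every pair that conflicts lands in different colors.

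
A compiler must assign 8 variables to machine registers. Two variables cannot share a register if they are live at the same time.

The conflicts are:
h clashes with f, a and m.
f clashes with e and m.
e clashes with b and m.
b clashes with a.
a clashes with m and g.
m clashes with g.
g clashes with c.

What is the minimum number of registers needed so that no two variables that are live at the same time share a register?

f, e, m pairwise conflict, so at least 3 registers are needed.
3 registers suffice: register 1 → {b, m, c}; register 2 → {f, a}; register 3 → {h, e, g}. Each listed conflict is separated.

3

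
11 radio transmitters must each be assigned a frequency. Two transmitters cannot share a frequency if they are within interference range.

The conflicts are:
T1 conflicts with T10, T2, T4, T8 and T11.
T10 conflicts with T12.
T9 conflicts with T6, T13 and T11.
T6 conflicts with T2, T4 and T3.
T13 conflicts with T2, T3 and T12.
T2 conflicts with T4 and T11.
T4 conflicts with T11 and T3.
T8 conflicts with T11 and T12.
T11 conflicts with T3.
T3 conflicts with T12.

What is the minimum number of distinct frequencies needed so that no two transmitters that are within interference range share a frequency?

T1, T2, T4, T11 all conflict with each other, so at least 4 frequencies are needed.
4 frequencies suffice: frequency 1 → {T10, T6, T13, T11}; frequency 2 → {T1, T9, T3}; frequency 3 → {T2, T12}; frequency 4 → {T4, T8}. Each listed conflict is separated.

4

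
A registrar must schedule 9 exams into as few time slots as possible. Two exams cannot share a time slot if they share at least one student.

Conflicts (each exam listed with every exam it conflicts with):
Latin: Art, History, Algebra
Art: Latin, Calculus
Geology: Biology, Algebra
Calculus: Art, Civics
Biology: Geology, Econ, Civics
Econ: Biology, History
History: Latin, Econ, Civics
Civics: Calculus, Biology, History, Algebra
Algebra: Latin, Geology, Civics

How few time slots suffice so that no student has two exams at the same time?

3

The cycle Latin-Algebra-Civics-Calculus-Art-Latin has odd length 5, so it cannot be 2-colored; at least 3 time slots are needed.
3 time slots suffice: time slot 1 → {Latin, Geology, Econ, Civics}; time slot 2 → {Art, Biology, History, Algebra}; time slot 3 → {Calculus}. No two conflicting exams share a time slot.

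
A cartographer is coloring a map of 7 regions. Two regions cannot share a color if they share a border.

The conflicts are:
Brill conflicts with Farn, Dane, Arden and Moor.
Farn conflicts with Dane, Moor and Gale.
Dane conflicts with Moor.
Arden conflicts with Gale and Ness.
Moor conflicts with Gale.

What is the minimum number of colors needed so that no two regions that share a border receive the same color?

Brill, Farn, Dane, Moor all conflict with each other, so at least 4 colors are needed.
A valid assignment using 4 colors: Brill=1, Farn=3, Dane=4, Arden=2, Moor=2, Gale=1, Ness=1. Every pair that conflicts lands in different colors.

4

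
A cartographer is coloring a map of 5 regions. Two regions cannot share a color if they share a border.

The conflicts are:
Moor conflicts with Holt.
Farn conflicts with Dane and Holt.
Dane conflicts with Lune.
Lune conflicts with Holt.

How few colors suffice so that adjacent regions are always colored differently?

Farn and Dane conflict, so at least 2 colors are needed.
2 colors suffice: Moor=2, Farn=2, Dane=1, Lune=2, Holt=1. Each listed conflict is separated.

2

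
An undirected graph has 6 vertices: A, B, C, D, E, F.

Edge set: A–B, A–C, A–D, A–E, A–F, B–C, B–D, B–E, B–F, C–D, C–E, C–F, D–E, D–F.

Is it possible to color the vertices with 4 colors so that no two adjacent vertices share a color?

A, B, C, D, F are pairwise adjacent (a clique of size 5), so at least 5 colors are needed.
So 4 colors are not enough.

No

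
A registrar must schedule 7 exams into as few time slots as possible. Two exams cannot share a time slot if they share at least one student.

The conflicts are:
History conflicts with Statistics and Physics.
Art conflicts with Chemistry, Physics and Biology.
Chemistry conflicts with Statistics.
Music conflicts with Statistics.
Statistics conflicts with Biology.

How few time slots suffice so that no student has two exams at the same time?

The cycle History-Statistics-Biology-Art-Physics-History has odd length 5, so it cannot be 2-colored; at least 3 time slots are needed.
3 time slots suffice: time slot 1 → {Art, Statistics}; time slot 2 → {History, Chemistry, Music, Biology}; time slot 3 → {Physics}. Every pair that conflicts lands in different time slots.

3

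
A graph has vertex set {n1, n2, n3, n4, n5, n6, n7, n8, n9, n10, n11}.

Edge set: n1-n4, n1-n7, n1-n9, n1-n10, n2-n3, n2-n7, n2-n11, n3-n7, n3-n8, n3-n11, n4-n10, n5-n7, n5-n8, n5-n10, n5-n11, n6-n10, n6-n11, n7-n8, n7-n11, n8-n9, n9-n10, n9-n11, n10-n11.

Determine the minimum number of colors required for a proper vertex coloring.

n2, n3, n7, n11 are mutually adjacent (a clique of size 4), so at least 4 colors are needed.
A valid assignment using 4 colors: n1=red, n2=yellow, n3=green, n4=green, n5=green, n6=green, n7=blue, n8=red, n9=green, n10=blue, n11=red. No two adjacent vertices share a color.

4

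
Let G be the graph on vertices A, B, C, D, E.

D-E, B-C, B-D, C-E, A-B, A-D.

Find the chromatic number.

A, B, D are pairwise adjacent, so at least 3 colors are needed.
3 colors suffice: color 1 → {B, E}; color 2 → {C, D}; color 3 → {A}. Every edge joins two different colors.

3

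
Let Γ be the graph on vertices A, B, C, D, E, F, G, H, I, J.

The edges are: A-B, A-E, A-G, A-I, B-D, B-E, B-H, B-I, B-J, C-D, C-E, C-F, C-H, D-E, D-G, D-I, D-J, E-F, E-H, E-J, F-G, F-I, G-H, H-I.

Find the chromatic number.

B, D, E, J are pairwise adjacent (a clique of size 4), so at least 4 colors are needed.
4 colors suffice: color 1 → {E, G, I}; color 2 → {B, C}; color 3 → {A, D, F, H}; color 4 → {J}. Every edge joins two different colors.

4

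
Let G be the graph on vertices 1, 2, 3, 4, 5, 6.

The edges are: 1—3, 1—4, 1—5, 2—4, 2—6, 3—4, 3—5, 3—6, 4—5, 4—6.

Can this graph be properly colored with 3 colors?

1, 3, 4, 5 form a clique, so at least 4 colors are needed.
So 3 colors are not enough.

No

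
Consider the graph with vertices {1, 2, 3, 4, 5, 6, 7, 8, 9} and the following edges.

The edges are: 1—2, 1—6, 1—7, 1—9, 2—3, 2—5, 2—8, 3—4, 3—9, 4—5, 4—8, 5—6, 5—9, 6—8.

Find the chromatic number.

2 and 3 are adjacent, so at least 2 colors are needed.
A valid assignment using 2 colors: 1=b, 2=a, 3=b, 4=a, 5=b, 6=a, 7=a, 8=b, 9=a. Each edge has distinct colors on its endpoints.

2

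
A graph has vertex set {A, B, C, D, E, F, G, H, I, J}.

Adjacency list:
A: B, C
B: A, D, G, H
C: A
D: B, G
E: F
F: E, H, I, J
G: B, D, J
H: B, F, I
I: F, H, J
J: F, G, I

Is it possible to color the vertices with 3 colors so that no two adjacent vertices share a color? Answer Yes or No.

Yes

The chromatic number is 3. B, D, G are pairwise adjacent, so at least 3 colors are needed.
3 colors suffice: A=2, B=1, C=1, D=2, E=2, F=1, G=3, H=2, I=3, J=2.
That is already a proper 3-coloring.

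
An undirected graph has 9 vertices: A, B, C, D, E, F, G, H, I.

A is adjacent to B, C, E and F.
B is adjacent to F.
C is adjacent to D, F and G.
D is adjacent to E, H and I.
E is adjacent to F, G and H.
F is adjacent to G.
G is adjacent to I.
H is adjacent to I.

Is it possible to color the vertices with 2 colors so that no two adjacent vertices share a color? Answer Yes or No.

No

A, C, F are mutually adjacent, so at least 3 colors are needed.
So 2 colors are not enough.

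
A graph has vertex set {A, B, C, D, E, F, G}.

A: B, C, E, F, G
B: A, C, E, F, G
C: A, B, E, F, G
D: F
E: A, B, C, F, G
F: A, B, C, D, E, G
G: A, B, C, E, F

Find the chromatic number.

6

A, B, C, E, F, G are mutually adjacent (a clique of size 6), so at least 6 colors are needed.
6 colors suffice: color 1 → {F}; color 2 → {B, D}; color 3 → {G}; color 4 → {A}; color 5 → {C}; color 6 → {E}. No two adjacent vertices share a color.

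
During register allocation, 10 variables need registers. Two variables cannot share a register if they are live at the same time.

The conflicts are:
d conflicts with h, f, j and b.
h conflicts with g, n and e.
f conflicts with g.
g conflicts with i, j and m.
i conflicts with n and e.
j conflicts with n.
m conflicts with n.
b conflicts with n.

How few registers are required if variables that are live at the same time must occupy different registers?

d and b conflict, so at least 2 registers are needed.
2 registers suffice: register 1 → {d, g, n, e}; register 2 → {h, f, i, j, m, b}. Each listed conflict is separated.

2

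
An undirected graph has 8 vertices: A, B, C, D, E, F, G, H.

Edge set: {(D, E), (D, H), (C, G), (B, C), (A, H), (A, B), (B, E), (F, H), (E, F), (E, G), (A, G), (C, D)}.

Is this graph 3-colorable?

The chromatic number is 3. The cycle H-F-E-B-A-H has odd length 5, so it cannot be 2-colored; at least 3 colors are needed.
One proper 3-coloring: A=1, B=2, C=1, D=3, E=1, F=3, G=2, H=2.
That is already a proper 3-coloring.

Yes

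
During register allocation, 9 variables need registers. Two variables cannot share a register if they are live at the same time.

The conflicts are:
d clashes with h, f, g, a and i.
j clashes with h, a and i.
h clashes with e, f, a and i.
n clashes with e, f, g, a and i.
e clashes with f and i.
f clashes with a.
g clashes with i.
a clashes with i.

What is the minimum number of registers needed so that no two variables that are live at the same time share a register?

4

d, h, a, i all conflict with each other, so at least 4 registers are needed.
4 registers suffice: register 1 → {f, i}; register 2 → {h, n}; register 3 → {e, g, a}; register 4 → {d, j}. Every pair that conflicts lands in different registers.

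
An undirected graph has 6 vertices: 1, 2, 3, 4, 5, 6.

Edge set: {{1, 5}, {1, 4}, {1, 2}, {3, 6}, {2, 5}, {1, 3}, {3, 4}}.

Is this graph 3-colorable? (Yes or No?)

The chromatic number is 3. 1, 3, 4 form a triangle, so at least 3 colors are needed.
3 colors suffice: color red → {1, 6}; color blue → {2, 3}; color green → {4, 5}.
That is already a proper 3-coloring.

Yes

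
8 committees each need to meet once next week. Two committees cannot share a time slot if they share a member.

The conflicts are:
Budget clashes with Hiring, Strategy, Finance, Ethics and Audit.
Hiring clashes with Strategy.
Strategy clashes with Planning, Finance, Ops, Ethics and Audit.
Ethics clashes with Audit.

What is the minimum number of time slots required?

4

Budget, Strategy, Ethics, Audit are mutually in conflict, so at least 4 time slots are needed.
4 time slots suffice: Budget=2, Hiring=3, Strategy=1, Planning=2, Finance=3, Ops=2, Ethics=4, Audit=3. Every pair that conflicts lands in different time slots.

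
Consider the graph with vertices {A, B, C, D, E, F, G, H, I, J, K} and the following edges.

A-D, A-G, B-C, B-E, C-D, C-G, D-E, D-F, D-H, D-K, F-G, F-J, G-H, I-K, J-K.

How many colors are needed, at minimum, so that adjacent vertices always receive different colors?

I and K are adjacent, so at least 2 colors are needed.
2 colors suffice: color 1 → {B, D, G, I, J}; color 2 → {A, C, E, F, H, K}. Every edge joins two different colors.

2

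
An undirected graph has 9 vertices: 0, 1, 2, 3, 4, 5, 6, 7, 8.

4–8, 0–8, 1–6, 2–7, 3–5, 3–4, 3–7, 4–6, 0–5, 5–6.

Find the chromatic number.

3

The cycle 3-4-8-0-5-3 has odd length 5, so it cannot be 2-colored; at least 3 colors are needed.
One proper 3-coloring: 0=c, 1=a, 2=b, 3=b, 4=a, 5=a, 6=b, 7=a, 8=b. No two adjacent vertices share a color.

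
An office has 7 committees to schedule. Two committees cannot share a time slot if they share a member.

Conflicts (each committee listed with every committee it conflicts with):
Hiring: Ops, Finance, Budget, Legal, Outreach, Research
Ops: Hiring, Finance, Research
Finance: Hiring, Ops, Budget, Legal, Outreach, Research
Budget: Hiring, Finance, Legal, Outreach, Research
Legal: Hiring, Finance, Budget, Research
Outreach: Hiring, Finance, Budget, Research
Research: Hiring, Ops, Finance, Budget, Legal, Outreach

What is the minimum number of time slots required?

5

Hiring, Finance, Budget, Outreach, Research are mutually in conflict, so at least 5 time slots are needed.
5 time slots suffice: Hiring=2, Ops=4, Finance=1, Budget=4, Legal=5, Outreach=5, Research=3. Every pair that conflicts lands in different time slots.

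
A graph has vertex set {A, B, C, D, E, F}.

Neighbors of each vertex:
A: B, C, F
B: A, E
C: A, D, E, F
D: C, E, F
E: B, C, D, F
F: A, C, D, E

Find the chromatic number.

4

C, D, E, F are pairwise adjacent (a clique of size 4), so at least 4 colors are needed.
4 colors suffice: color 1 → {B, C}; color 2 → {F}; color 3 → {A, E}; color 4 → {D}. Each edge has distinct colors on its endpoints.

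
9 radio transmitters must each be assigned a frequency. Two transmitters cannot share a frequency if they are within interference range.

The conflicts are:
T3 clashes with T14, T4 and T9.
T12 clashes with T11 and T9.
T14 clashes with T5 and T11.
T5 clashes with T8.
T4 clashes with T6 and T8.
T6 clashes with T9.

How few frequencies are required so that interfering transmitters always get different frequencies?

The cycle T11-T12-T9-T3-T14-T11 has odd length 5, so it cannot be 2-colored; at least 3 frequencies are needed.
3 frequencies suffice: frequency 1 → {T14, T4, T9}; frequency 2 → {T3, T12, T5, T6}; frequency 3 → {T11, T8}. No two conflicting transmitters share a frequency.

3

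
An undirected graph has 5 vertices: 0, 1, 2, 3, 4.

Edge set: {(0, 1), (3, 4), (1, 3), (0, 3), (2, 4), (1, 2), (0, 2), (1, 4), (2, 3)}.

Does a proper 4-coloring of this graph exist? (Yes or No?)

Yes

The chromatic number is 4. 1, 2, 3, 4 are mutually adjacent (a clique of size 4), so at least 4 colors are needed.
One proper 4-coloring: 0=yellow, 1=red, 2=green, 3=blue, 4=yellow.
That is already a proper 4-coloring.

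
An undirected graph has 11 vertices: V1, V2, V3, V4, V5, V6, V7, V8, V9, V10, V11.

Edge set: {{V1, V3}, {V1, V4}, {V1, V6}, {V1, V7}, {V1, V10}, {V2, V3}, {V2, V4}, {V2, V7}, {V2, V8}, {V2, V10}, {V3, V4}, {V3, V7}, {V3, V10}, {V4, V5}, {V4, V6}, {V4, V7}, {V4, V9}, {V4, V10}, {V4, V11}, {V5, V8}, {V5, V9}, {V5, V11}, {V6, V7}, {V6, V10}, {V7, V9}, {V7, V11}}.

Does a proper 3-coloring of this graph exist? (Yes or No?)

V1, V4, V6, V7 form a clique, so at least 4 colors are needed.
So 3 colors are not enough.

No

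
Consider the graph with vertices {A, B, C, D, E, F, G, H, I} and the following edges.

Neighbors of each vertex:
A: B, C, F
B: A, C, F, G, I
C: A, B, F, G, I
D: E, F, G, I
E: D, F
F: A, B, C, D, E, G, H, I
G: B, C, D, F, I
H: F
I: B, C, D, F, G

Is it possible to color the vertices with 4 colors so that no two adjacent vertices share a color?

B, C, F, G, I are pairwise adjacent (a clique of size 5), so at least 5 colors are needed.
So 4 colors are not enough.

No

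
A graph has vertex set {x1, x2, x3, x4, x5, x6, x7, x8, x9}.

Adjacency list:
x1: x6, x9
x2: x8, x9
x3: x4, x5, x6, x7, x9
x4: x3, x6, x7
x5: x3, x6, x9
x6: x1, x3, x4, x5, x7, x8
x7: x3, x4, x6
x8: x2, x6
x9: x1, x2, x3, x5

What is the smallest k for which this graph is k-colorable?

x3, x4, x6, x7 are pairwise adjacent (a clique of size 4), so at least 4 colors are needed.
A valid assignment using 4 colors: x1=blue, x2=green, x3=blue, x4=yellow, x5=green, x6=red, x7=green, x8=blue, x9=red. Each edge has distinct colors on its endpoints.

4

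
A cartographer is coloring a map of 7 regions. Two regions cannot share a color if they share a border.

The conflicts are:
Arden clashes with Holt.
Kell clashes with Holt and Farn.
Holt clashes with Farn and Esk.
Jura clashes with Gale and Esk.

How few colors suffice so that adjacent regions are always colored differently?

Kell, Holt, Farn pairwise conflict, so at least 3 colors are needed.
One proper 3-coloring: Arden=2, Kell=3, Holt=1, Jura=1, Farn=2, Gale=2, Esk=2. No two conflicting regions share a color.

3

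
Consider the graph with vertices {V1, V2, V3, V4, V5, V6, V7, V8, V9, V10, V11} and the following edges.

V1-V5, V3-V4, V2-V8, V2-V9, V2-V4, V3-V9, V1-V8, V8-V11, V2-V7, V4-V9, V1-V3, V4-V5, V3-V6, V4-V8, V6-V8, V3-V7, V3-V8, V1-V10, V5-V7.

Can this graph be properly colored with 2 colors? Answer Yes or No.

V3, V4, V9 are pairwise adjacent, so at least 3 colors are needed.
So 2 colors are not enough.

No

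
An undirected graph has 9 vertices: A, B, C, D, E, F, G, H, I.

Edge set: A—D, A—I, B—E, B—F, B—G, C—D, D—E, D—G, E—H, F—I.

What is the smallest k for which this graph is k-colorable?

A and I are adjacent, so at least 2 colors are needed.
2 colors suffice: color 1 → {B, D, H, I}; color 2 → {A, C, E, F, G}. Every edge joins two different colors.

2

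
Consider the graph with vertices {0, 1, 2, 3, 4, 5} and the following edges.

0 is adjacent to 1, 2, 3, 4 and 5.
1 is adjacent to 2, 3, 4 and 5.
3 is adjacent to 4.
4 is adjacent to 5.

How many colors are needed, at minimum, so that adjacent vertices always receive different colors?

4

0, 1, 4, 5 form a clique, so at least 4 colors are needed.
4 colors suffice: 0=blue, 1=red, 2=green, 3=yellow, 4=green, 5=yellow. No two adjacent vertices share a color.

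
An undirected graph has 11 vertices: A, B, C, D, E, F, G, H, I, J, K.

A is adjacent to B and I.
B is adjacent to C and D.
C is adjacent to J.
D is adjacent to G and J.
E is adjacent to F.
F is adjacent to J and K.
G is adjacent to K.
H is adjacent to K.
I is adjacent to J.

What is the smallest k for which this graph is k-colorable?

The cycle C-J-I-A-B-C has odd length 5, so it cannot be 2-colored; at least 3 colors are needed.
3 colors suffice: color 1 → {B, E, J, K}; color 2 → {C, D, F, H, I}; color 3 → {A, G}. Every edge joins two different colors.

3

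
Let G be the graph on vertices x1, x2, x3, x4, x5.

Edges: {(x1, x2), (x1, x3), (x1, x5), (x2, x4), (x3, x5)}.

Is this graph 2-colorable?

No

x1, x3, x5 are mutually adjacent, so at least 3 colors are needed.
So 2 colors are not enough.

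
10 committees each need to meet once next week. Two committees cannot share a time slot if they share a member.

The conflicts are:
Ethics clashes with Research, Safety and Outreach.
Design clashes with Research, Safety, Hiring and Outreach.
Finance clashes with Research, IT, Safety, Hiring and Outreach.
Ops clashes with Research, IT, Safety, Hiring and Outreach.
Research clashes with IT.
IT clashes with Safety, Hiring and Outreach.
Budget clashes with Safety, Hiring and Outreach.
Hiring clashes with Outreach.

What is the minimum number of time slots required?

4

Ops, IT, Hiring, Outreach all conflict with each other, so at least 4 time slots are needed.
4 time slots suffice: time slot 1 → {Research, Safety, Outreach}; time slot 2 → {Ethics, Hiring}; time slot 3 → {Design, IT, Budget}; time slot 4 → {Finance, Ops}. No two conflicting committees share a time slot.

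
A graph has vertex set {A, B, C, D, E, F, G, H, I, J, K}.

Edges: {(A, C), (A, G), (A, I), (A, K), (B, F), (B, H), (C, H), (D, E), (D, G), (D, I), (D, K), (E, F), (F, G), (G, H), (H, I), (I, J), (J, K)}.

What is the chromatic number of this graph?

C and H are adjacent, so at least 2 colors are needed.
A valid assignment using 2 colors: A=1, B=2, C=2, D=1, E=2, F=1, G=2, H=1, I=2, J=1, K=2. No two adjacent vertices share a color.

2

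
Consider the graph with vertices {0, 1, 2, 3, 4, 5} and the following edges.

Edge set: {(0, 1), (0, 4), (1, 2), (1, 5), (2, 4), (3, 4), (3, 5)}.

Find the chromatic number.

The cycle 4-3-5-1-0-4 has odd length 5, so it cannot be 2-colored; at least 3 colors are needed.
One proper 3-coloring: 0=blue, 1=red, 2=blue, 3=green, 4=red, 5=blue. Each edge has distinct colors on its endpoints.

3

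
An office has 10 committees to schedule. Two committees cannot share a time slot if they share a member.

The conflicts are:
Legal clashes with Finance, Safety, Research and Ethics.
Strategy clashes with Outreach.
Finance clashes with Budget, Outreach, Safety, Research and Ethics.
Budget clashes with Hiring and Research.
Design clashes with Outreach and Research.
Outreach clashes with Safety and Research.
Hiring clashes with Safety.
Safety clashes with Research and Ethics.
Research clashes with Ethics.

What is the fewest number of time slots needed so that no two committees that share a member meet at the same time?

5

Legal, Finance, Safety, Research, Ethics are mutually in conflict, so at least 5 time slots are needed.
Using 5 time slots: Legal=5, Strategy=1, Finance=3, Budget=2, Design=2, Outreach=4, Hiring=1, Safety=2, Research=1, Ethics=4. Each listed conflict is separated.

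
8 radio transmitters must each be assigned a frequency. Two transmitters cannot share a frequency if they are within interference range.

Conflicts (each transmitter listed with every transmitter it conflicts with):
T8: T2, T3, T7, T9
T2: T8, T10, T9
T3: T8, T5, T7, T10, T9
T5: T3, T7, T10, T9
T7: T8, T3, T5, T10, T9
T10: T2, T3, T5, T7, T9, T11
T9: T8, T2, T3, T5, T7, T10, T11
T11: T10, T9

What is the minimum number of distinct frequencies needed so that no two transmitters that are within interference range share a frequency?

T3, T5, T7, T10, T9 all conflict with each other, so at least 5 frequencies are needed.
A valid assignment using 5 frequencies: T8=2, T2=3, T3=4, T5=5, T7=3, T10=2, T9=1, T11=3. No two conflicting transmitters share a frequency.

5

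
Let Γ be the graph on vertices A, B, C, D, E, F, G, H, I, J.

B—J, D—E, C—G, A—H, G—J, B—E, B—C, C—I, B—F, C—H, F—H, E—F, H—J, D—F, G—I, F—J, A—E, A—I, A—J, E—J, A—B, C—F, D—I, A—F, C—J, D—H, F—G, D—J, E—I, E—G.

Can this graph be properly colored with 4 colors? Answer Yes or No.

No

A, B, E, F, J form a clique, so at least 5 colors are needed.
So 4 colors are not enough.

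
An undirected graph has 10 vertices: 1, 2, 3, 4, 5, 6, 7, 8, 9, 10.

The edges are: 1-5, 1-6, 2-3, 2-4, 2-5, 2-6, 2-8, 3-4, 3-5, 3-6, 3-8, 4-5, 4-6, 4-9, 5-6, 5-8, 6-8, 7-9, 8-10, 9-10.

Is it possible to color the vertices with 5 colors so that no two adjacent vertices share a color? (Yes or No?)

Yes

The chromatic number is 5. 2, 3, 5, 6, 8 are mutually adjacent (a clique of size 5), so at least 5 colors are needed.
5 colors suffice: color a → {5, 9}; color b → {6, 7, 10}; color c → {1, 4, 8}; color d → {3}; color e → {2}.
That is already a proper 5-coloring.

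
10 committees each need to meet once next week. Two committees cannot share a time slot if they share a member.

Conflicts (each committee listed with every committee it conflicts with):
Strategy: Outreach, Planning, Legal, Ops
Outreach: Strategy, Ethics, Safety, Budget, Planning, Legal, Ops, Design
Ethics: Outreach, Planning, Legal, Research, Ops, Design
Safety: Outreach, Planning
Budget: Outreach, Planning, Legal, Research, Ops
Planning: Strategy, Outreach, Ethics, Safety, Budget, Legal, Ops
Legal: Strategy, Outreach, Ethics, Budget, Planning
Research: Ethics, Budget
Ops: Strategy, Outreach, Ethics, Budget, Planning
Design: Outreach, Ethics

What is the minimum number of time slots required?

Strategy, Outreach, Planning, Legal are mutually in conflict, so at least 4 time slots are needed.
4 time slots suffice: time slot 1 → {Outreach, Research}; time slot 2 → {Planning, Design}; time slot 3 → {Strategy, Ethics, Safety, Budget}; time slot 4 → {Legal, Ops}. Each listed conflict is separated.

4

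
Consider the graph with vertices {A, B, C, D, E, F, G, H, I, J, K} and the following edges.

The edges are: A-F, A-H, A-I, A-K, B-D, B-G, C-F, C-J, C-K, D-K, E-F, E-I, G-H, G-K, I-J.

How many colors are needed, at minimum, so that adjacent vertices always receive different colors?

3

The cycle A-K-C-J-I-A has odd length 5, so it cannot be 2-colored; at least 3 colors are needed.
A valid assignment using 3 colors: A=1, B=2, C=1, D=1, E=1, F=2, G=1, H=2, I=2, J=3, K=2. Each edge has distinct colors on its endpoints.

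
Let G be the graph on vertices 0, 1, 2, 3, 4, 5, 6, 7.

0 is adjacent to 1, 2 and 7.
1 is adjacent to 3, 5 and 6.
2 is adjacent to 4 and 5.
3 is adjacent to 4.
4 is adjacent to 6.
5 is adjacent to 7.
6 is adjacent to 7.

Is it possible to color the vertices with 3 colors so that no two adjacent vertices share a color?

The chromatic number is 3. The cycle 4-2-0-1-3-4 has odd length 5, so it cannot be 2-colored; at least 3 colors are needed.
One proper 3-coloring: 0=blue, 1=red, 2=green, 3=blue, 4=red, 5=blue, 6=blue, 7=red.
That is already a proper 3-coloring.

Yes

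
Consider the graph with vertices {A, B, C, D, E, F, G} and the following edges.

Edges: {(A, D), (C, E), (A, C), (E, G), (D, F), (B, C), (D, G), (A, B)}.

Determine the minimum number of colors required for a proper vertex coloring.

A, B, C are mutually adjacent, so at least 3 colors are needed.
3 colors suffice: color 1 → {A, F, G}; color 2 → {C, D}; color 3 → {B, E}. No two adjacent vertices share a color.

3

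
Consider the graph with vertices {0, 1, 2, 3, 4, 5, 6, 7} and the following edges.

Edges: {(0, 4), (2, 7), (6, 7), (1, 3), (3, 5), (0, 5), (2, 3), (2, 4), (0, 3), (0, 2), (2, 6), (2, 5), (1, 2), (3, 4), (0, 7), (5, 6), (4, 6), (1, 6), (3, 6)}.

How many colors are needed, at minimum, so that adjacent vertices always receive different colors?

1, 2, 3, 6 are mutually adjacent (a clique of size 4), so at least 4 colors are needed.
4 colors suffice: 0=c, 1=d, 2=a, 3=b, 4=d, 5=d, 6=c, 7=b. Each edge has distinct colors on its endpoints.

4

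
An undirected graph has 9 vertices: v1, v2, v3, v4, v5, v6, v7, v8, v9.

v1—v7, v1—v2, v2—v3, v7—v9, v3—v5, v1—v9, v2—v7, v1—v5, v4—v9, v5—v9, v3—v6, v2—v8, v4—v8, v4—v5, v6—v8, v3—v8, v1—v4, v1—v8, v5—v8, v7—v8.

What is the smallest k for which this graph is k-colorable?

v1, v2, v7, v8 are mutually adjacent (a clique of size 4), so at least 4 colors are needed.
One proper 4-coloring: v1=2, v2=3, v3=2, v4=4, v5=3, v6=3, v7=4, v8=1, v9=1. No two adjacent vertices share a color.

4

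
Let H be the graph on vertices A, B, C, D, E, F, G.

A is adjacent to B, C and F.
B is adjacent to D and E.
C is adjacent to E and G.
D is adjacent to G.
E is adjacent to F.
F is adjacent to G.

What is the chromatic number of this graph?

The cycle B-A-C-G-D-B has odd length 5, so it cannot be 2-colored; at least 3 colors are needed.
A valid assignment using 3 colors: A=2, B=1, C=1, D=3, E=2, F=1, G=2. No two adjacent vertices share a color.

3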